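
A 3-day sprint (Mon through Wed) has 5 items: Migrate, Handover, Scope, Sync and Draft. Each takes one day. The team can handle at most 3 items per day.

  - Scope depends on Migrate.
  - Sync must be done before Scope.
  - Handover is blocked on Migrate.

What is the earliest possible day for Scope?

Precedence pushes Scope to at least Tue.
Scope at Tue is achievable: Draft=Mon; Scope=Tue; Sync=Mon; Handover=Tue; Migrate=Mon.

Tue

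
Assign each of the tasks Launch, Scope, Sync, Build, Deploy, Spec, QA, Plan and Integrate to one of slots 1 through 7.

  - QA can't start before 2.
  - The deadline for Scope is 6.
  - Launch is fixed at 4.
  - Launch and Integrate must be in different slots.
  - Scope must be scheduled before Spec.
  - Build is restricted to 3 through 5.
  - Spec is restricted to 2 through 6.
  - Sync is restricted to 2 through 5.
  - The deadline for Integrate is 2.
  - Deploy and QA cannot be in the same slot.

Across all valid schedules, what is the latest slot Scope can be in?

5

Scope's own window allows nothing later than 6; downstream work caps Scope at 5.
Scope at 5 is achievable: Scope=5, QA=2, Build=3, Plan=1, Spec=6, Integrate=1, Launch=4, Sync=2, Deploy=1.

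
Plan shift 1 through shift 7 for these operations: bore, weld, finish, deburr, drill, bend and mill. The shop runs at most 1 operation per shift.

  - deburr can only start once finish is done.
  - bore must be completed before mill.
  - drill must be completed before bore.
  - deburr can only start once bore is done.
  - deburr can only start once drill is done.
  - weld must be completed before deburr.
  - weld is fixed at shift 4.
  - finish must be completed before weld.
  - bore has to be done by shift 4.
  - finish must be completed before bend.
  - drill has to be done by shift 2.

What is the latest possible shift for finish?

shift 3

Downstream work caps finish at shift 3.
finish at shift 3 is achievable: finish in shift 3; drill in shift 1; deburr in shift 5; weld in shift 4; mill in shift 7; bore in shift 2; bend in shift 6.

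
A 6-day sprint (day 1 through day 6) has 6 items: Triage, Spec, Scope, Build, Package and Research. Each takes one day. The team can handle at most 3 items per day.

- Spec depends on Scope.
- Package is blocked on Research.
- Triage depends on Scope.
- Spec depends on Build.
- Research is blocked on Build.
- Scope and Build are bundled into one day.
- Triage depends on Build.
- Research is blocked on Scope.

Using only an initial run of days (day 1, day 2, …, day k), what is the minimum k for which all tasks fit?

3

The precedence chain requires at least 3 distinct days.
With at most 3 per day and 6 tasks, at least 2 days are needed.
3 works (last occupied day: day 3): for example Research -> day 2; Build -> day 1; Spec -> day 2; Scope -> day 1; Triage -> day 2; Package -> day 3.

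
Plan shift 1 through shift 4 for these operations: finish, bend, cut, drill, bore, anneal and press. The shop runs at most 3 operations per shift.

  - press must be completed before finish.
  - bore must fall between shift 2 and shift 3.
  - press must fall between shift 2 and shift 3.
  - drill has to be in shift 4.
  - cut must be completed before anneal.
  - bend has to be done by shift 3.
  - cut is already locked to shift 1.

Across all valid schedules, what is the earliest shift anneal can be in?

shift 2

Precedence pushes anneal to at least shift 2.
anneal at shift 2 is achievable: press in shift 2; anneal in shift 2; bend in shift 1; drill in shift 4; cut in shift 1; bore in shift 2; finish in shift 3.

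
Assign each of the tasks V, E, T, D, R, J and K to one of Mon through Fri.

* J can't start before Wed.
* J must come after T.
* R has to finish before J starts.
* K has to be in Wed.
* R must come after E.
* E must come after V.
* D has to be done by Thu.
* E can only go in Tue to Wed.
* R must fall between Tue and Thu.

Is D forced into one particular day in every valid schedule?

No

D can be Mon (e.g. T in Mon, J in Thu, D in Mon, E in Tue, V in Mon, K in Wed, R in Wed) or Tue (e.g. J=Thu; V=Mon; T=Mon; E=Tue; K=Wed; D=Tue; R=Wed).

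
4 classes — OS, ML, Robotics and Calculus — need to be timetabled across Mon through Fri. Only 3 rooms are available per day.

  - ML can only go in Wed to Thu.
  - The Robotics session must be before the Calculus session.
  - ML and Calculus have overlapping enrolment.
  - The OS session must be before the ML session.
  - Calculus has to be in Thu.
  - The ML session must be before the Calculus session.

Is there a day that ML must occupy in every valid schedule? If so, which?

Wed

ML's window is Wed–Thu.
Calculus is fixed at Thu, and ML can't share a day with Calculus.
So ML must be Wed.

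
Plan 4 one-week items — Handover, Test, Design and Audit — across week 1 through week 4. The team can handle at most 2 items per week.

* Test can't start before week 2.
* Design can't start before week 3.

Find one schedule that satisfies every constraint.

Handover -> week 1; Test -> week 2; Audit -> week 1; Design -> week 3

Checking: Design=week 3 in [week 3,week 4]; Test=week 2 in [week 2,week 4]; max 2 per week (cap 2).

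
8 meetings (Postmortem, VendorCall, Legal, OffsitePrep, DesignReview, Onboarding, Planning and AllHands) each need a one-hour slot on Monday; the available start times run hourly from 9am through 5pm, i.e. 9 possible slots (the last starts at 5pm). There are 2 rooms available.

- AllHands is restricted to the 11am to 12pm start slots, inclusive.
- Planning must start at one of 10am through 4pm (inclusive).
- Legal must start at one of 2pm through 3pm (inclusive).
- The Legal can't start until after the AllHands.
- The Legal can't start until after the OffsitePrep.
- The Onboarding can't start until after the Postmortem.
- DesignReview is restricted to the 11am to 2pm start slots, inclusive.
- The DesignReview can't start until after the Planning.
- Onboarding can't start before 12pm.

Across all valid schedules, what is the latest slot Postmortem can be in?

Downstream work caps Postmortem at 4pm.
Postmortem at 4pm is achievable: Planning -> 10am; Legal -> 2pm; VendorCall -> 9am; OffsitePrep -> 9am; Postmortem -> 4pm; DesignReview -> 11am; Onboarding -> 5pm; AllHands -> 11am.

4pm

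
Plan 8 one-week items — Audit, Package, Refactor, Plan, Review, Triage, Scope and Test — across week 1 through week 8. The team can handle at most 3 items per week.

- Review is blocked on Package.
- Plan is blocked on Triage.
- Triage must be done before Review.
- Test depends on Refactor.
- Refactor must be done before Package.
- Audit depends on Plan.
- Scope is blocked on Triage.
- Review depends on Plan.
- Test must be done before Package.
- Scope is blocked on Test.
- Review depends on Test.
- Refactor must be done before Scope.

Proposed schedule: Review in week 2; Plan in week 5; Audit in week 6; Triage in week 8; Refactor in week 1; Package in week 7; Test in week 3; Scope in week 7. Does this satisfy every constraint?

Review depends on Test — violated.
Audit depends on Plan — holds.
Refactor must be done before Package — holds.
The team can handle at most 3 items per week — holds.
Scope is blocked on Test — holds.
Scope is blocked on Triage — violated.
Review depends on Plan — violated.
Review is blocked on Package — violated.
Refactor must be done before Scope — holds.
Test depends on Refactor — holds.
Test must be done before Package — holds.
Triage must be done before Review — violated.
Plan is blocked on Triage — violated.

No. Triage must be done before Review is not satisfied.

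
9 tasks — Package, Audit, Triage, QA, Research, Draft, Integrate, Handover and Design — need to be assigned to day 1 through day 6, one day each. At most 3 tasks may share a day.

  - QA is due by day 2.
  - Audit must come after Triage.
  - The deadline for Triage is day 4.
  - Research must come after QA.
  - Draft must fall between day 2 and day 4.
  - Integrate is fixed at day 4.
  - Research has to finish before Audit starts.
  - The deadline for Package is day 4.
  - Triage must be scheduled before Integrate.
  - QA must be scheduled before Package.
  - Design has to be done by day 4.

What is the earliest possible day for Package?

Precedence pushes Package to at least day 2; Package's own window allows nothing later than day 4.
Package at day 2 is achievable: Research=day 2, Package=day 2, Design=day 1, QA=day 1, Draft=day 2, Audit=day 3, Integrate=day 4, Triage=day 1, Handover=day 3.

day 2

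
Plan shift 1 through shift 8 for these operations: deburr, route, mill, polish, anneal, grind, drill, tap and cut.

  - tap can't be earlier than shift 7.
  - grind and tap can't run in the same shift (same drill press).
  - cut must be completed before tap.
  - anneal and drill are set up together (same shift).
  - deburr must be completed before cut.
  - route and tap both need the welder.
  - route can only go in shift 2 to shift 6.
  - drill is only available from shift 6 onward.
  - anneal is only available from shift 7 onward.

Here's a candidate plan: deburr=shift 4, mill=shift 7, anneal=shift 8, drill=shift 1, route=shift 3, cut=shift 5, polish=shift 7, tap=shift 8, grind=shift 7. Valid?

Invalid. anneal and drill are set up together (same shift).

route can only go in shift 2 to shift 6 — holds.
tap can't be earlier than shift 7 — holds.
drill is only available from shift 6 onward — violated.
anneal and drill are set up together (same shift) — violated.
grind and tap can't run in the same shift (same drill press) — holds.
cut must be completed before tap — holds.
deburr must be completed before cut — holds.
anneal is only available from shift 7 onward — holds.
route and tap both need the welder — holds.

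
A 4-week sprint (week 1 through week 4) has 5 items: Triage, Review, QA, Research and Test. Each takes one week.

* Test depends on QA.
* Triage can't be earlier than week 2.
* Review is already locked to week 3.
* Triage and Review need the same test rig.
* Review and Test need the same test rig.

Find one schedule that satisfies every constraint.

Triage in week 2; Test in week 2; Review in week 3; Research in week 1; QA in week 1

Checking: QA(week 1) before Test(week 2); Review(week 3) != Test(week 2); Triage(week 2) != Review(week 3); Review=week 3 in [week 3,week 3]; Triage=week 2 in [week 2,week 4].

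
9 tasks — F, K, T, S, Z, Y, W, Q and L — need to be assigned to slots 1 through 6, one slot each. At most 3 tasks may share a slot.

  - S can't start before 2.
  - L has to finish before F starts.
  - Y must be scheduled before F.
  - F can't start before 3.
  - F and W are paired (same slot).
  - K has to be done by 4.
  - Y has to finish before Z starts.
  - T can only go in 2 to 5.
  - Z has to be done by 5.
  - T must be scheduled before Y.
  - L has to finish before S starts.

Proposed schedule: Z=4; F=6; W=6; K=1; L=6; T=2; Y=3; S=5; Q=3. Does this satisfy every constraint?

Y must be scheduled before F — holds.
K has to be done by 4 — holds.
T must be scheduled before Y — holds.
F and W are paired (same slot) — holds.
S can't start before 2 — holds.
L has to finish before S starts — violated.
Z has to be done by 5 — holds.
Y has to finish before Z starts — holds.
L has to finish before F starts — violated.
F can't start before 3 — holds.
T can only go in 2 to 5 — holds.
At most 3 tasks may share a slot — holds.

Invalid. L has to finish before S starts.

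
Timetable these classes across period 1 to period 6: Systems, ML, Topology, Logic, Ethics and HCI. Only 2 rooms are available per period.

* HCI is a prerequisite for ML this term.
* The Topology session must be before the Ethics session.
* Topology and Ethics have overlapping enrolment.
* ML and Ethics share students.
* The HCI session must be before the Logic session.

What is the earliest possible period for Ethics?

Precedence pushes Ethics to at least period 2.
Ethics at period 2 is achievable: Logic=period 2, Topology=period 1, HCI=period 1, ML=period 3, Ethics=period 2, Systems=period 3.

period 2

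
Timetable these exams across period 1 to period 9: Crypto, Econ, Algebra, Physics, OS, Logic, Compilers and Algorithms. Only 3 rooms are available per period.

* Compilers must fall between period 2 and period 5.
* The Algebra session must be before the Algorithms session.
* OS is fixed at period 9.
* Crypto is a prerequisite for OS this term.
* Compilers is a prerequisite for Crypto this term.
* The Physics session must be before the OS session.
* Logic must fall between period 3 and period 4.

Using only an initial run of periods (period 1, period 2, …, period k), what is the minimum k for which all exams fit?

The precedence chain requires at least 3 distinct periods.
With at most 3 per period and 8 exams, at least 3 periods are needed.
OS can't be placed before period 9, so the schedule must run through at least period 9.
9 works (last occupied period: period 9): for example Compilers in period 2; Physics in period 1; Logic in period 3; Crypto in period 3; Algebra in period 1; Algorithms in period 2; OS in period 9; Econ in period 1.

9 periods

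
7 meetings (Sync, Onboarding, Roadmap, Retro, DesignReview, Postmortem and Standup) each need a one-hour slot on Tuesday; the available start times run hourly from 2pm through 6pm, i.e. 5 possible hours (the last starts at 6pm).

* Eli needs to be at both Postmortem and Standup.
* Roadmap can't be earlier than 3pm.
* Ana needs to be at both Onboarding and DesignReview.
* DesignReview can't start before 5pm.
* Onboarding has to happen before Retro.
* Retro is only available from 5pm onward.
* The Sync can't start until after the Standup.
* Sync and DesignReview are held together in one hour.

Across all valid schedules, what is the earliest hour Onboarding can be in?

Downstream work caps Onboarding at 5pm.
Onboarding at 2pm is achievable: Postmortem=3pm; Sync=5pm; Roadmap=3pm; Onboarding=2pm; Retro=5pm; DesignReview=5pm; Standup=2pm.

2pm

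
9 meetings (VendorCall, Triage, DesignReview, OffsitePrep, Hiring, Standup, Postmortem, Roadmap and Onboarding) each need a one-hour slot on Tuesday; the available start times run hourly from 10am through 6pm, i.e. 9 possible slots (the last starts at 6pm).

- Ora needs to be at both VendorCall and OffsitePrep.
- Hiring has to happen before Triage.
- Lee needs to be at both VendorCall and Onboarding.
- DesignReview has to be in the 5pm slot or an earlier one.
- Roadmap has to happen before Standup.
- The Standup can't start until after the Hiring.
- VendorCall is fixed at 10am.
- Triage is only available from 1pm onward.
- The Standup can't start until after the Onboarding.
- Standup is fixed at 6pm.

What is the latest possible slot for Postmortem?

Postmortem at 6pm is achievable: OffsitePrep -> 11am, DesignReview -> 10am, Standup -> 6pm, Postmortem -> 6pm, VendorCall -> 10am, Roadmap -> 10am, Triage -> 1pm, Onboarding -> 11am, Hiring -> 10am.

6pm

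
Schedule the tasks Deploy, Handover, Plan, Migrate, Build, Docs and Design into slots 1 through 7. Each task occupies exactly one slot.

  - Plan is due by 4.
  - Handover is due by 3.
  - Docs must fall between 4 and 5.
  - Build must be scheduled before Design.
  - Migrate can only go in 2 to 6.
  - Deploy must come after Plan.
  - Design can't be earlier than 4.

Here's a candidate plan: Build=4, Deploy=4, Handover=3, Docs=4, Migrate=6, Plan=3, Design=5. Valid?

Yes, all constraints hold

Handover is due by 3 — holds.
Design can't be earlier than 4 — holds.
Docs must fall between 4 and 5 — holds.
Migrate can only go in 2 to 6 — holds.
Build must be scheduled before Design — holds.
Plan is due by 4 — holds.
Deploy must come after Plan — holds.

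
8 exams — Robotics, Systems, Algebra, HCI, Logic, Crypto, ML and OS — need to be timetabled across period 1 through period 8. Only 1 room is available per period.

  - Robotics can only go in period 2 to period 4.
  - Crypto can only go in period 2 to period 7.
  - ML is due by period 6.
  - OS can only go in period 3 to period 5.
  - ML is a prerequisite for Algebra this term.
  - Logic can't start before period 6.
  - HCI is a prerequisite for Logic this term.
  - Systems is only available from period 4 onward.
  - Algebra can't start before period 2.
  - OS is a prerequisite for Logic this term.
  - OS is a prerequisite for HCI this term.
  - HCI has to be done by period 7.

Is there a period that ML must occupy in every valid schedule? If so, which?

period 1

ML's own window allows nothing later than period 6.
So ML is pinned to period 1.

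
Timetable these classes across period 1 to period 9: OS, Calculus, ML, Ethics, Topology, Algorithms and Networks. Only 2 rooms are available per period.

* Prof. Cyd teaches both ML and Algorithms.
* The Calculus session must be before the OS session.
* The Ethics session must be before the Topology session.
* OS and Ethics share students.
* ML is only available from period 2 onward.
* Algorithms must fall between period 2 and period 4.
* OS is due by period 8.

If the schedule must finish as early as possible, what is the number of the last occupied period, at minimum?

period 4

The precedence chain requires at least 2 distinct periods.
With at most 2 per period and 7 classes, at least 4 periods are needed.
4 works (last occupied period: period 4): for example OS=period 2; ML=period 2; Algorithms=period 3; Ethics=period 1; Networks=period 4; Calculus=period 1; Topology=period 3.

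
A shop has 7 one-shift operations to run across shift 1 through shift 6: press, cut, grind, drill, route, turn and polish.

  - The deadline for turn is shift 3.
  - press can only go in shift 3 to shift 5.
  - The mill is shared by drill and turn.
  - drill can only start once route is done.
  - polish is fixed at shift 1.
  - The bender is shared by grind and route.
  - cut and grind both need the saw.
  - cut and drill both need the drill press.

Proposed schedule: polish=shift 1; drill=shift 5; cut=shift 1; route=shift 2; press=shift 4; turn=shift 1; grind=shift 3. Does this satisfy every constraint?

Valid

press can only go in shift 3 to shift 5 — holds.
cut and grind both need the saw — holds.
drill can only start once route is done — holds.
polish is fixed at shift 1 — holds.
The bender is shared by grind and route — holds.
cut and drill both need the drill press — holds.
The mill is shared by drill and turn — holds.
The deadline for turn is shift 3 — holds.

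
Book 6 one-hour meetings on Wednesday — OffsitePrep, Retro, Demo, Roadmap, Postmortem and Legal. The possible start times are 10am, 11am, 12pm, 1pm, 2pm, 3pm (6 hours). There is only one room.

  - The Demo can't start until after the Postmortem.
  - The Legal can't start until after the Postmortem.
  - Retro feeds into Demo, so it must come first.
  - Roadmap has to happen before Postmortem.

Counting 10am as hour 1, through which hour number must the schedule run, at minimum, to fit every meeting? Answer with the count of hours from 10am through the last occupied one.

6 hours

The precedence chain requires at least 3 distinct hours.
With at most 1 per hour and 6 meetings, at least 6 hours are needed.
6 works (last occupied hour: 3pm): for example Postmortem -> 11am, Demo -> 1pm, Roadmap -> 10am, Retro -> 12pm, OffsitePrep -> 3pm, Legal -> 2pm.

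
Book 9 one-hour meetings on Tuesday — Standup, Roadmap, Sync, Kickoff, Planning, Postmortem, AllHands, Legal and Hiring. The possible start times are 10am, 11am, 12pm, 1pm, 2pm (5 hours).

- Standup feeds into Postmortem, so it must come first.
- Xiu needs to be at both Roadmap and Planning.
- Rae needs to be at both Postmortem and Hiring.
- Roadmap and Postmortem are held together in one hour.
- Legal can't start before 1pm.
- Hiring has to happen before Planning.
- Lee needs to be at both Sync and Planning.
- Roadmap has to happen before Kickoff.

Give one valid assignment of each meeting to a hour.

Legal in 1pm, Standup in 10am, Hiring in 10am, Planning in 12pm, Sync in 10am, Roadmap in 11am, Postmortem in 11am, Kickoff in 12pm, AllHands in 10am

Checking: Standup(10am) before Postmortem(11am); Roadmap(11am) before Kickoff(12pm); Hiring(10am) before Planning(12pm); Sync(10am) != Planning(12pm); Postmortem(11am) != Hiring(10am); Roadmap(11am) != Planning(12pm); Roadmap = Postmortem = 11am; Legal=1pm in [1pm,2pm].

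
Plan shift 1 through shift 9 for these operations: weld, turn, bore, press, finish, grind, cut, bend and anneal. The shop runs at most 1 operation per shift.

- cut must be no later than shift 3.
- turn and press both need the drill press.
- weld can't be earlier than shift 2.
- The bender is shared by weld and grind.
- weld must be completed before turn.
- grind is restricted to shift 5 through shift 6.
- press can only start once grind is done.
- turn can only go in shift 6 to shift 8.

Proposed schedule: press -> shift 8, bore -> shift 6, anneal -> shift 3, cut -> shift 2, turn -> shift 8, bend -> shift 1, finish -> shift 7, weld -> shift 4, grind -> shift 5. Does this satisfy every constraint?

press can only start once grind is done — holds.
weld must be completed before turn — holds.
weld can't be earlier than shift 2 — holds.
grind is restricted to shift 5 through shift 6 — holds.
The shop runs at most 1 operation per shift — violated.
cut must be no later than shift 3 — holds.
turn can only go in shift 6 to shift 8 — holds.
The bender is shared by weld and grind — holds.
turn and press both need the drill press — violated.

No. turn and press both need the drill press is not satisfied.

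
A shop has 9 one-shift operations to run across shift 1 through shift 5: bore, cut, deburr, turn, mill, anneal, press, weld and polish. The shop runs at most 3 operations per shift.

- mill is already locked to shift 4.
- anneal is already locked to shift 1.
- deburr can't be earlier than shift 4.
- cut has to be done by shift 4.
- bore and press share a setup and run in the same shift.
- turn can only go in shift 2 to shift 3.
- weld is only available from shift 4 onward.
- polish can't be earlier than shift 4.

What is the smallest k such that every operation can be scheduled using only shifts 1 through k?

5 shifts

With at most 3 per shift and 9 operations, at least 3 shifts are needed.
deburr can't be placed before shift 4, so the schedule must run through at least shift 4.
Could 4 shifts be enough, i.e. nothing placed later than shift 4? No: deburr's window within 4 shifts is {shift 4}; mill's window within 4 shifts is {shift 4}; weld's window within 4 shifts is {shift 4}; polish's window within 4 shifts is {shift 4}; that puts deburr, mill, weld and polish all in shift 4 — more than 3 per shift.
So 4 shifts is not enough.
5 works (last occupied shift: shift 5): for example polish=shift 5, press=shift 2, turn=shift 2, anneal=shift 1, bore=shift 2, mill=shift 4, weld=shift 4, cut=shift 1, deburr=shift 4.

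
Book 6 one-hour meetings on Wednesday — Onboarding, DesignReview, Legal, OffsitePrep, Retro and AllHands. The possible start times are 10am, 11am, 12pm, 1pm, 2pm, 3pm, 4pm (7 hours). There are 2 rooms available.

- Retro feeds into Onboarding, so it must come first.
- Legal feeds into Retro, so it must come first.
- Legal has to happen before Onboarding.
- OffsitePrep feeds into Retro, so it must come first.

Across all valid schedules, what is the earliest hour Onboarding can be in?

Precedence pushes Onboarding to at least 12pm.
Onboarding at 12pm is achievable: OffsitePrep=10am, DesignReview=11am, Onboarding=12pm, AllHands=12pm, Retro=11am, Legal=10am.

12pm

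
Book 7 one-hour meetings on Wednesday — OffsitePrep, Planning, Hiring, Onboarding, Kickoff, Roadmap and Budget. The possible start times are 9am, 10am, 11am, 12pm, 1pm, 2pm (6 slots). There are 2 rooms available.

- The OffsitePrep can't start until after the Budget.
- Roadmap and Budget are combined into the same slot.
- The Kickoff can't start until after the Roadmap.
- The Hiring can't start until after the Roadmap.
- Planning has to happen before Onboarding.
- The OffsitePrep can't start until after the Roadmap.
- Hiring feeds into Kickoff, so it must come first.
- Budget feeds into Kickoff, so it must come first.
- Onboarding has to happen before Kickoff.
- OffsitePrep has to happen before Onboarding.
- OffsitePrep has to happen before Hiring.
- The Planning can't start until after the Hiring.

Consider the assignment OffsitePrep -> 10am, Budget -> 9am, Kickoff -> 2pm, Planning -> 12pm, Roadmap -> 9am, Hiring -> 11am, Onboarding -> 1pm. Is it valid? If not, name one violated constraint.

Yes

The OffsitePrep can't start until after the Budget — holds.
Planning has to happen before Onboarding — holds.
OffsitePrep has to happen before Onboarding — holds.
Budget feeds into Kickoff, so it must come first — holds.
The Hiring can't start until after the Roadmap — holds.
The Kickoff can't start until after the Roadmap — holds.
Hiring feeds into Kickoff, so it must come first — holds.
Roadmap and Budget are combined into the same slot — holds.
Onboarding has to happen before Kickoff — holds.
OffsitePrep has to happen before Hiring — holds.
The OffsitePrep can't start until after the Roadmap — holds.
There are 2 rooms available — holds.
The Planning can't start until after the Hiring — holds.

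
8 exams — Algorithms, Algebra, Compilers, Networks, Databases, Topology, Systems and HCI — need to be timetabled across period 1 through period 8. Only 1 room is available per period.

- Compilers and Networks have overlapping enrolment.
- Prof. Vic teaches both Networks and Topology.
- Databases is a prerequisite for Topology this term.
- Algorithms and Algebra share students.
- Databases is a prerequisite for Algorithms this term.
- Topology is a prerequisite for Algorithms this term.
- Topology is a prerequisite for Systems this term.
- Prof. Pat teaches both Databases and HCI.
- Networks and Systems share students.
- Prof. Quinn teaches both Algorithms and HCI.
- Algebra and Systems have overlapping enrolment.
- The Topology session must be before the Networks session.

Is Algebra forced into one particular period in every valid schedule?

Algebra can be period 1 (e.g. Algebra=period 1; Algorithms=period 4; Topology=period 3; Databases=period 2; Compilers=period 7; Systems=period 6; HCI=period 8; Networks=period 5) or period 2 (e.g. Topology -> period 3; Databases -> period 1; Algebra -> period 2; Algorithms -> period 4; Compilers -> period 7; Networks -> period 5; HCI -> period 8; Systems -> period 6).

No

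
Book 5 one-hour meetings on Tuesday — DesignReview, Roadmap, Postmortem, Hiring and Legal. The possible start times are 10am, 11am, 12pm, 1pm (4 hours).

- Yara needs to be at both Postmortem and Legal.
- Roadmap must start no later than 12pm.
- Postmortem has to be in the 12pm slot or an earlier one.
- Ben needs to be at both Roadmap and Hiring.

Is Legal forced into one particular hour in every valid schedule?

Legal can be 10am (e.g. DesignReview in 10am, Legal in 10am, Hiring in 11am, Postmortem in 11am, Roadmap in 10am) or 11am (e.g. Hiring=11am, Roadmap=10am, DesignReview=10am, Postmortem=10am, Legal=11am).

No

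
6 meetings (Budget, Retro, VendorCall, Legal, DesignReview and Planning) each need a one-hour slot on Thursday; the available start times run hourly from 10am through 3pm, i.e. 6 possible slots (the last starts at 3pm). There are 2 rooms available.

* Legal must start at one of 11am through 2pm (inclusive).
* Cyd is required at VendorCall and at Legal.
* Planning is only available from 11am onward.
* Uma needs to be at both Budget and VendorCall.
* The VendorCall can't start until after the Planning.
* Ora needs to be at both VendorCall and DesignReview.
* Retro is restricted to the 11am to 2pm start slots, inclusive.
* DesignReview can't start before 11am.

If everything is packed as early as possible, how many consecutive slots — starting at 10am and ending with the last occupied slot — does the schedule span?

The precedence chain requires at least 2 distinct slots.
With at most 2 per slot and 6 meetings, at least 3 slots are needed.
Propagating the time windows through the other constraints, VendorCall can't land before 12pm — that is slot 3 counting from 10am — so the schedule must run through at least 3 slots.
Could 3 slots be enough, i.e. nothing placed later than 12pm? No: Legal's window within 3 slots is {11am, 12pm}; DesignReview's window within 3 slots is {11am, 12pm}; Planning's window within 3 slots is {11am, 12pm}; VendorCall must come after Planning (at 11am or later) → {12pm}; Planning must come before VendorCall (at 12pm or earlier) → {11am}; Legal can't share with VendorCall (12pm) → {11am}; DesignReview can't share with VendorCall (12pm) → {11am}; that puts Legal, DesignReview and Planning all in 11am — more than 2 per slot.
So 3 slots is not enough.
4 works (last occupied slot: 1pm): for example Budget in 10am, Retro in 11am, Legal in 12pm, DesignReview in 12pm, Planning in 11am, VendorCall in 1pm.

4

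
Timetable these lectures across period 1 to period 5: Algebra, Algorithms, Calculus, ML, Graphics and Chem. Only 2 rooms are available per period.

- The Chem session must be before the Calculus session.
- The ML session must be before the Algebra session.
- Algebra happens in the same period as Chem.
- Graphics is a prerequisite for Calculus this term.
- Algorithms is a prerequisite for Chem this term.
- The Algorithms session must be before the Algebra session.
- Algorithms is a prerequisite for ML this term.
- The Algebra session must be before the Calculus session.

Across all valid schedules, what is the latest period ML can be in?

period 3

Precedence pushes ML to at least period 2; downstream work caps ML at period 3.
ML at period 3 is achievable: Chem -> period 4; Graphics -> period 1; Algebra -> period 4; ML -> period 3; Calculus -> period 5; Algorithms -> period 1.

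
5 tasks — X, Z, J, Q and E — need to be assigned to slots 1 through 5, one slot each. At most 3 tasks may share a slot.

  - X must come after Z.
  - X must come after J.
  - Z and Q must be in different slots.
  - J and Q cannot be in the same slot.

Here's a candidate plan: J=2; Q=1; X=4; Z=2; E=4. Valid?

Valid

J and Q cannot be in the same slot — holds.
X must come after J — holds.
X must come after Z — holds.
Z and Q must be in different slots — holds.
At most 3 tasks may share a slot — holds.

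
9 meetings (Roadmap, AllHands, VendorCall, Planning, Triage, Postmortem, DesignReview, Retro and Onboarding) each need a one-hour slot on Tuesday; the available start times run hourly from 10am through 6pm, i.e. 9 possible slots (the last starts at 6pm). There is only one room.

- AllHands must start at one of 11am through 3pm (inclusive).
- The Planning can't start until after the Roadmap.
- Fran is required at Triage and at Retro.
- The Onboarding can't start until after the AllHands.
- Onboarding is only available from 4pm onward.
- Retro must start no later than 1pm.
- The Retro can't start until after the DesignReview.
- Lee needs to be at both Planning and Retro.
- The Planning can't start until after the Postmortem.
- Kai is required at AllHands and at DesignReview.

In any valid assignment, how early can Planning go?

2pm

Precedence pushes Planning to at least 11am.
Planning at 2pm is achievable: Roadmap=12pm, Retro=11am, Postmortem=1pm, VendorCall=5pm, Onboarding=4pm, AllHands=3pm, DesignReview=10am, Planning=2pm, Triage=6pm.
Nothing earlier works — the conflict and capacity constraints rule out every slot before 2pm.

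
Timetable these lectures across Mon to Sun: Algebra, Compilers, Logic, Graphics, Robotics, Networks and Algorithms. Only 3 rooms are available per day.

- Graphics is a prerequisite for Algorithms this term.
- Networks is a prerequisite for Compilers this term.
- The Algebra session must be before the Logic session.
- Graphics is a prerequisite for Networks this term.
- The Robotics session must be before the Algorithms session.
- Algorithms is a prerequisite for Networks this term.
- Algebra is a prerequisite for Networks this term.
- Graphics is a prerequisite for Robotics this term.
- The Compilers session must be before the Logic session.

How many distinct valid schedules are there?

25

Splitting on Algebra: it can be Mon (7), Tue (7), Wed (7), Thu (4). Listing each branch's schedules as (Compilers, Logic, Graphics, Robotics, Networks, Algorithms):
Algebra=Mon: (Fri,Sat,Mon,Tue,Thu,Wed) (Fri,Sun,Mon,Tue,Thu,Wed) (Sat,Sun,Mon,Tue,Thu,Wed) (Sat,Sun,Mon,Tue,Fri,Wed) (Sat,Sun,Mon,Tue,Fri,Thu) (Sat,Sun,Mon,Wed,Fri,Thu) (Sat,Sun,Tue,Wed,Fri,Thu) — 7.
Algebra=Tue: (Fri,Sat,Mon,Tue,Thu,Wed) (Fri,Sun,Mon,Tue,Thu,Wed) (Sat,Sun,Mon,Tue,Thu,Wed) (Sat,Sun,Mon,Tue,Fri,Wed) (Sat,Sun,Mon,Tue,Fri,Thu) (Sat,Sun,Mon,Wed,Fri,Thu) (Sat,Sun,Tue,Wed,Fri,Thu) — 7.
Algebra=Wed: (Fri,Sat,Mon,Tue,Thu,Wed) (Fri,Sun,Mon,Tue,Thu,Wed) (Sat,Sun,Mon,Tue,Thu,Wed) (Sat,Sun,Mon,Tue,Fri,Wed) (Sat,Sun,Mon,Tue,Fri,Thu) (Sat,Sun,Mon,Wed,Fri,Thu) (Sat,Sun,Tue,Wed,Fri,Thu) — 7.
Algebra=Thu: (Sat,Sun,Mon,Tue,Fri,Wed) (Sat,Sun,Mon,Tue,Fri,Thu) (Sat,Sun,Mon,Wed,Fri,Thu) (Sat,Sun,Tue,Wed,Fri,Thu) — 4.
Summing: 7 + 7 + 7 + 4 = 25.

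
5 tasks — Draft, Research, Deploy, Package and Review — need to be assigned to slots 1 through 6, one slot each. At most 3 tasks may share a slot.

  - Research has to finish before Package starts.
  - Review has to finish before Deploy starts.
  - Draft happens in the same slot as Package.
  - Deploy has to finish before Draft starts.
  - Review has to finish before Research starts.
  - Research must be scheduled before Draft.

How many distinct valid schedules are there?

50

Splitting on Draft: it can be 3 (1), 4 (5), 5 (14), 6 (30). Listing each branch's schedules as (Research, Deploy, Package, Review):
Draft=3: (2,2,3,1) — 1.
Draft=4: (2,2,4,1) (2,3,4,1) (3,2,4,1) (3,3,4,1) (3,3,4,2) — 5.
Draft=5: (2,2,5,1) (2,3,5,1) (2,4,5,1) (3,2,5,1) (3,3,5,1) (3,3,5,2) (3,4,5,1) (3,4,5,2) (4,2,5,1) (4,3,5,1) (4,3,5,2) (4,4,5,1) (4,4,5,2) (4,4,5,3) — 14.
Draft=6: (2,2,6,1) (2,3,6,1) (2,4,6,1) (2,5,6,1) (3,2,6,1) (3,3,6,1) (3,3,6,2) (3,4,6,1) (3,4,6,2) (3,5,6,1) (3,5,6,2) (4,2,6,1) (4,3,6,1) (4,3,6,2) (4,4,6,1) (4,4,6,2) (4,4,6,3) (4,5,6,1) (4,5,6,2) (4,5,6,3) (5,2,6,1) (5,3,6,1) (5,3,6,2) (5,4,6,1) (5,4,6,2) (5,4,6,3) (5,5,6,1) (5,5,6,2) (5,5,6,3) (5,5,6,4) — 30.
Summing: 1 + 5 + 14 + 30 = 50.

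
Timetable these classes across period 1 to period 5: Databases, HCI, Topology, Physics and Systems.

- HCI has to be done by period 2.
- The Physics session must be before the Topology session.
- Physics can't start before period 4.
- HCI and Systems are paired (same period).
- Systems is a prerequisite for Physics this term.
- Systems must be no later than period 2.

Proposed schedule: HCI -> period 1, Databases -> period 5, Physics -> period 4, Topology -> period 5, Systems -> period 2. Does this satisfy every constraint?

No — it violates: HCI and Systems are paired (same period)

Physics can't start before period 4 — holds.
Systems must be no later than period 2 — holds.
Systems is a prerequisite for Physics this term — holds.
The Physics session must be before the Topology session — holds.
HCI has to be done by period 2 — holds.
HCI and Systems are paired (same period) — violated.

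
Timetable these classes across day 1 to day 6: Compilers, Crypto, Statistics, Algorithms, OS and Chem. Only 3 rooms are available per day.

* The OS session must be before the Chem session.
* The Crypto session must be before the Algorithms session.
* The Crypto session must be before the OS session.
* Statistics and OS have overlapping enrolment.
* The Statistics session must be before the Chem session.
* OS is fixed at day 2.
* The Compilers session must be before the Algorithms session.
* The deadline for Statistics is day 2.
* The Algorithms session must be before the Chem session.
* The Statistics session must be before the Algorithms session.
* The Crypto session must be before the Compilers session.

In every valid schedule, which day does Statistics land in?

Statistics's window is day 1–day 2.
OS is fixed at day 2, and Statistics can't share a day with OS.
So Statistics must be day 1.

day 1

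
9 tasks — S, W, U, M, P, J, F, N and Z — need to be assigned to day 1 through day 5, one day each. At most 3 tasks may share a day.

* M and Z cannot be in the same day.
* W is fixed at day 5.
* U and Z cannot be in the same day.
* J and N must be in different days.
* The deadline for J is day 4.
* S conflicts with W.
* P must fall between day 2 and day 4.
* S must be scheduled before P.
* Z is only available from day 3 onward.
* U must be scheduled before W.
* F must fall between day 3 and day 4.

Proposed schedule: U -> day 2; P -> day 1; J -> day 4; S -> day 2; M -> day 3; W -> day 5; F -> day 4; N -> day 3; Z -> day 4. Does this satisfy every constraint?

No. S must be scheduled before P is not satisfied.

W is fixed at day 5 — holds.
S must be scheduled before P — violated.
S conflicts with W — holds.
P must fall between day 2 and day 4 — violated.
U must be scheduled before W — holds.
U and Z cannot be in the same day — holds.
At most 3 tasks may share a day — holds.
F must fall between day 3 and day 4 — holds.
The deadline for J is day 4 — holds.
J and N must be in different days — holds.
M and Z cannot be in the same day — holds.
Z is only available from day 3 onward — holds.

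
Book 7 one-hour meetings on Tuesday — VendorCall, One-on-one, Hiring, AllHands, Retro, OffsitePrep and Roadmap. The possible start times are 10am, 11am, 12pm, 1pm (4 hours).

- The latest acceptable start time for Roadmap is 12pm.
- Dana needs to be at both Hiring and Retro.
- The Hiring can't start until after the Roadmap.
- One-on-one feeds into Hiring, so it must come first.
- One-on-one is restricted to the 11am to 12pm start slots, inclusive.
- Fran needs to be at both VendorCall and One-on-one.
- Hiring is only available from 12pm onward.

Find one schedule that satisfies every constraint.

Hiring -> 12pm; Roadmap -> 10am; One-on-one -> 11am; Retro -> 10am; VendorCall -> 10am; OffsitePrep -> 10am; AllHands -> 10am

Checking: Roadmap(10am) before Hiring(12pm); One-on-one(11am) before Hiring(12pm); Hiring(12pm) != Retro(10am); VendorCall(10am) != One-on-one(11am); Roadmap=10am in [10am,12pm]; One-on-one=11am in [11am,12pm]; Hiring=12pm in [12pm,1pm].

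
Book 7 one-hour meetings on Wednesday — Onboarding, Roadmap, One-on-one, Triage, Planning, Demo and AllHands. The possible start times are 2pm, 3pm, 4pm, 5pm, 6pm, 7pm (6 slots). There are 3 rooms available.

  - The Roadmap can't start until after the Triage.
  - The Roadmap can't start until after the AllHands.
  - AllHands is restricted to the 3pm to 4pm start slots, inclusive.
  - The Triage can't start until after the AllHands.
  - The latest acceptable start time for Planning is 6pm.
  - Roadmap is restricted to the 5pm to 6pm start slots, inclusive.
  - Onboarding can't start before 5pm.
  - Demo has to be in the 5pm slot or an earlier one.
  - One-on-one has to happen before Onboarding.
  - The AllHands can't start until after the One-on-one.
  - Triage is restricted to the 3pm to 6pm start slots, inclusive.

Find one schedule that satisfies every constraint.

Demo -> 2pm; One-on-one -> 2pm; Onboarding -> 5pm; Roadmap -> 5pm; Triage -> 4pm; AllHands -> 3pm; Planning -> 2pm

Checking: One-on-one(2pm) before AllHands(3pm); One-on-one(2pm) before Onboarding(5pm); AllHands(3pm) before Roadmap(5pm); Triage(4pm) before Roadmap(5pm); AllHands(3pm) before Triage(4pm); Triage=4pm in [3pm,6pm]; Demo=2pm in [2pm,5pm]; Planning=2pm in [2pm,6pm]; Onboarding=5pm in [5pm,7pm]; AllHands=3pm in [3pm,4pm]; Roadmap=5pm in [5pm,6pm]; max 3 per slot (cap 3).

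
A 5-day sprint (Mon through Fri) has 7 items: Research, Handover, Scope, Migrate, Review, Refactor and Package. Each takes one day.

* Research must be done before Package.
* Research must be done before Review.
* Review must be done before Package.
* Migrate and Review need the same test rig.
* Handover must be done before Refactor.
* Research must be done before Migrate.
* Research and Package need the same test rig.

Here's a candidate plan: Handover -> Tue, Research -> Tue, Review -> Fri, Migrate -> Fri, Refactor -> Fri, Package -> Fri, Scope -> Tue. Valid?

Research and Package need the same test rig — holds.
Research must be done before Migrate — holds.
Research must be done before Package — holds.
Research must be done before Review — holds.
Migrate and Review need the same test rig — violated.
Handover must be done before Refactor — holds.
Review must be done before Package — violated.

No — it violates: Migrate and Review need the same test rig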